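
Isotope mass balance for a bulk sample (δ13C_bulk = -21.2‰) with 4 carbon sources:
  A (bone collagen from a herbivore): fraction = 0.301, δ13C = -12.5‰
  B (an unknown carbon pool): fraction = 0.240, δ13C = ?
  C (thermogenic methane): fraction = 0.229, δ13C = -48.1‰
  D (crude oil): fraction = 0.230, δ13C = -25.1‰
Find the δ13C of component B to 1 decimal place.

-2.7‰

Isotope mass balance: δ_bulk = Σ fᵢ·δᵢ.
-21.2 = 0.301×(-12.5) + 0.240×δ_B + 0.229×(-48.1) + 0.230×(-25.1)
0.240·δ_B = -21.2 − (-20.550) = -0.650
δ_B = -0.650 / 0.240 = -2.71‰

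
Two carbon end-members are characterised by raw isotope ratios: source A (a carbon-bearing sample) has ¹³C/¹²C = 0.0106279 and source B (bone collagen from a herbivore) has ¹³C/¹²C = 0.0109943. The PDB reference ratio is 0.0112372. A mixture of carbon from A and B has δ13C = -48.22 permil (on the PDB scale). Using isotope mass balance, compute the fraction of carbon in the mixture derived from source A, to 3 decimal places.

δ_A = (0.0106279/0.0112372 − 1)×1000 = (0.945778 − 1)×1000 = -54.222 permil
δ_B = (0.0109943/0.0112372 − 1)×1000 = (0.978384 − 1)×1000 = -21.616 permil
f_A = (δ_mix − δ_B)/(δ_A − δ_B) = (-48.22 − (-21.616))/(-54.222 − (-21.616))
f_A = -26.604 / -32.606 = 0.8159

0.816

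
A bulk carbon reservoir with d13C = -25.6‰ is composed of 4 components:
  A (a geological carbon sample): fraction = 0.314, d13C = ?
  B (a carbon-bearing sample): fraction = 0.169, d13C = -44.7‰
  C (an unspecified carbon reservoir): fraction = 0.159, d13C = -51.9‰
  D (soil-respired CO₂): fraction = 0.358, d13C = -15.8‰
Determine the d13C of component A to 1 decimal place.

-13.2‰

Isotope mass balance: δ_bulk = Σ fᵢ·δᵢ.
-25.6 = 0.314×δ_A + 0.169×(-44.7) + 0.159×(-51.9) + 0.358×(-15.8)
0.314·δ_A = -25.6 − (-21.463) = -4.137
δ_A = -4.137 / 0.314 = -13.18‰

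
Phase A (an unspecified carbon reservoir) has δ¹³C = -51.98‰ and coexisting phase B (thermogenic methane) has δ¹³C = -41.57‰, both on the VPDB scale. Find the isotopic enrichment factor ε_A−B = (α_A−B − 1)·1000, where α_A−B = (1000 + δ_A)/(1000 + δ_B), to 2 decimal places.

-10.86‰

α_A−B = (1000 + -51.98) / (1000 + -41.57) = 948.02 / 958.43 = 0.989138
ε_A−B = (0.989138 − 1) × 1000 = -10.862‰
(The approximation ε ≈ δ_A − δ_B would give -10.41‰.)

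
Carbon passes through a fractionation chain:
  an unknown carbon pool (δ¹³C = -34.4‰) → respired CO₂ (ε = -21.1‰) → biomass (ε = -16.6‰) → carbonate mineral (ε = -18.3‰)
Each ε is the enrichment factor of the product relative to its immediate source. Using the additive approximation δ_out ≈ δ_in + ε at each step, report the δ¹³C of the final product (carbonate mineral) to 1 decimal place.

-90.4‰

step 1: δ ≈ -34.4 + (-21.1) = -55.5‰
step 2: δ ≈ -55.5 + (-16.6) = -72.1‰
step 3: δ ≈ -72.1 + (-18.3) = -90.4‰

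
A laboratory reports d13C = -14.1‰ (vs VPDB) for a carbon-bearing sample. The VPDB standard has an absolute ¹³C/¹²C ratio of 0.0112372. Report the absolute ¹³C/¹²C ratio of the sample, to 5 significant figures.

R_sample = R_standard × (d13C/1000 + 1)
R_sample = 0.0112372 × (-14.1/1000 + 1) = 0.0112372 × 0.985900
R_sample = 0.0110788

0.011079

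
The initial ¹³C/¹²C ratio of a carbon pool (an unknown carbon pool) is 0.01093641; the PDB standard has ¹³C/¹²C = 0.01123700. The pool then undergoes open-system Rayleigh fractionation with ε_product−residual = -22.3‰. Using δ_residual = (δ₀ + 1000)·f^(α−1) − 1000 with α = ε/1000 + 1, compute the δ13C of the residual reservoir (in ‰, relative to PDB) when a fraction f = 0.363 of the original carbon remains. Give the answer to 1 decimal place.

δ₀ = (0.01093641/0.01123700 − 1)×1000 = (0.973250 − 1)×1000 = -26.750‰
α − 1 = ε/1000 = -0.0223
f^(α−1) = 0.363^(-0.0223) = 1.022855
δ_res = (-26.750 + 1000) × 1.022855 − 1000 = 995.494 − 1000 = -4.51‰

-4.5‰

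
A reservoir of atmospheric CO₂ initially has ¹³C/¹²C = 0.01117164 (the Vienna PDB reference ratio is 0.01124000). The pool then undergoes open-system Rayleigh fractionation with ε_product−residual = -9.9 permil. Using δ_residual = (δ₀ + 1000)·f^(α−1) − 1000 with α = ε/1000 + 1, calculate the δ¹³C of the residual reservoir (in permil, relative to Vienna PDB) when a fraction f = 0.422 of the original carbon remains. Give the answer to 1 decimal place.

δ₀ = (0.01117164/0.01124000 − 1)×1000 = (0.993918 − 1)×1000 = -6.082 permil
α − 1 = ε/1000 = -0.0099
f^(α−1) = 0.422^(-0.0099) = 1.008578
δ_res = (-6.082 + 1000) × 1.008578 − 1000 = 1002.444 − 1000 = 2.44 permil

2.4 permil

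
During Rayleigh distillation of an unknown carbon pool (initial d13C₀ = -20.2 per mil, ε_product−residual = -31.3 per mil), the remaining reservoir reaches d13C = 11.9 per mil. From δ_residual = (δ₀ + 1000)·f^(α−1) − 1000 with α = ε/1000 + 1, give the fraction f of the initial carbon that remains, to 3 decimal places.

0.357

α − 1 = ε/1000 = -0.0313
(δ_res + 1000)/(δ₀ + 1000) = (11.9 + 1000)/(-20.2 + 1000) = 1011.9/979.8 = 1.032762
f = 1.032762^(1/-0.0313) = exp(ln(1.032762)/-0.0313) = exp(0.03224/-0.0313)
f = exp(-1.0299) = 0.3570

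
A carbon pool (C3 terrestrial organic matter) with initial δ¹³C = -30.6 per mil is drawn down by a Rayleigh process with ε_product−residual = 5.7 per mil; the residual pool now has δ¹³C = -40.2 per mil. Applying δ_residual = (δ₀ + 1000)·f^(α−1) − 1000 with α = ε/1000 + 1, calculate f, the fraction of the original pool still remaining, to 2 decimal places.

α − 1 = ε/1000 = 0.0057
(δ_res + 1000)/(δ₀ + 1000) = (-40.2 + 1000)/(-30.6 + 1000) = 959.8/969.4 = 0.990097
f = 0.990097^(1/0.0057) = exp(ln(0.990097)/0.0057) = exp(-0.00995/0.0057)
f = exp(-1.7460) = 0.1745

0.17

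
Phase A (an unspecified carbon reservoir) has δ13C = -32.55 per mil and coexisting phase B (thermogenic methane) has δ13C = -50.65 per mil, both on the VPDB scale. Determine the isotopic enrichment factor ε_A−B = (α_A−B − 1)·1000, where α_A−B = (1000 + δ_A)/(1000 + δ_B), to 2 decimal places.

α_A−B = (1000 + -32.55) / (1000 + -50.65) = 967.45 / 949.35 = 1.019066
ε_A−B = (1.019066 − 1) × 1000 = 19.066 per mil
(The approximation ε ≈ δ_A − δ_B would give 18.10 per mil.)

19.07 per mil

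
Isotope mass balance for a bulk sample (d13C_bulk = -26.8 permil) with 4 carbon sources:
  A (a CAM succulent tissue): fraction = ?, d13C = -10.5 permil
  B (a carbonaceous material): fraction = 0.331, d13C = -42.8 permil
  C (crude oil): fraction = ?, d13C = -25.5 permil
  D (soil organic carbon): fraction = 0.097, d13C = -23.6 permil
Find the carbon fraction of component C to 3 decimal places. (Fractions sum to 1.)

0.289

Let f_C and f_A be the unknown fractions; fractions sum to 1 so f_C + f_A = 0.572.
Mass balance: Σ fᵢ·δᵢ = δ_bulk ⇒ f_C·(-25.5) + f_A·(-10.5) = -26.8 − (-16.456) = -10.344
Substitute f_A = 0.572 − f_C:
f_C·(-25.5 − -10.5) = -10.344 − 0.572×(-10.5) = -4.338
f_C = -4.338 / -15.0 = 0.2892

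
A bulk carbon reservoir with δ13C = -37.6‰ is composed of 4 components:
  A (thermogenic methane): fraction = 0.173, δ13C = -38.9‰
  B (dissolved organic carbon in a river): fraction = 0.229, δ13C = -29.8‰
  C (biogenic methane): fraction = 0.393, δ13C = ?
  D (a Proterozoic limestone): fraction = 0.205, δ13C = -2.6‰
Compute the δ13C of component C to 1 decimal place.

Isotope mass balance: δ_bulk = Σ fᵢ·δᵢ.
-37.6 = 0.173×(-38.9) + 0.229×(-29.8) + 0.393×δ_C + 0.205×(-2.6)
0.393·δ_C = -37.6 − (-14.087) = -23.513
δ_C = -23.513 / 0.393 = -59.83‰

-59.8‰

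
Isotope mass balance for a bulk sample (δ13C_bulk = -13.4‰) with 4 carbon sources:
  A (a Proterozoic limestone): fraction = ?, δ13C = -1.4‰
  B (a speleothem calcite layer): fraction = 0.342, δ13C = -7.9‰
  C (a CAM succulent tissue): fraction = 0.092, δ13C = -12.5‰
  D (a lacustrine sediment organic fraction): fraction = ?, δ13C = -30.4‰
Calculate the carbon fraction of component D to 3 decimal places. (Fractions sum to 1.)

Let f_D and f_A be the unknown fractions; fractions sum to 1 so f_D + f_A = 0.566.
Mass balance: Σ fᵢ·δᵢ = δ_bulk ⇒ f_D·(-30.4) + f_A·(-1.4) = -13.4 − (-3.852) = -9.548
Substitute f_A = 0.566 − f_D:
f_D·(-30.4 − -1.4) = -9.548 − 0.566×(-1.4) = -8.756
f_D = -8.756 / -29.0 = 0.3019

0.302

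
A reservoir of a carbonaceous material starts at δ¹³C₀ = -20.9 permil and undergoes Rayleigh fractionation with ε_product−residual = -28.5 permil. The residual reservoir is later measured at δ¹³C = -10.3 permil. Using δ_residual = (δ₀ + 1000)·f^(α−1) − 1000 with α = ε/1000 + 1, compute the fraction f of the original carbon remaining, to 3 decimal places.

0.685

α − 1 = ε/1000 = -0.0285
(δ_res + 1000)/(δ₀ + 1000) = (-10.3 + 1000)/(-20.9 + 1000) = 989.7/979.1 = 1.010826
f = 1.010826^(1/-0.0285) = exp(ln(1.010826)/-0.0285) = exp(0.01077/-0.0285)
f = exp(-0.3778) = 0.6853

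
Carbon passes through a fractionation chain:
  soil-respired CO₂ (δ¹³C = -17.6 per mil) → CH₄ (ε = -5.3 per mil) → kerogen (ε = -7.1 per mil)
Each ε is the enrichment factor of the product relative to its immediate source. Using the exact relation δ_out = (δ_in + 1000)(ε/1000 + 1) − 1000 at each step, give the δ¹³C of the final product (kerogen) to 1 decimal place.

-29.7 per mil

step 1: δ = (-17.60 + 1000)·(-5.3/1000 + 1) − 1000 = -22.81 per mil
step 2: δ = (-22.81 + 1000)·(-7.1/1000 + 1) − 1000 = -29.74 per mil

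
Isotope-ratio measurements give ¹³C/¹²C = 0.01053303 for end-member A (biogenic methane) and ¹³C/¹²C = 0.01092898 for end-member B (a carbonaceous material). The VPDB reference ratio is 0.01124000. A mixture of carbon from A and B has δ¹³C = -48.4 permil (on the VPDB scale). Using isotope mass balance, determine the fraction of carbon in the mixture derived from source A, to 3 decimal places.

δ_A = (0.01053303/0.01124000 − 1)×1000 = (0.937102 − 1)×1000 = -62.898 permil
δ_B = (0.01092898/0.01124000 − 1)×1000 = (0.972329 − 1)×1000 = -27.671 permil
f_A = (δ_mix − δ_B)/(δ_A − δ_B) = (-48.4 − (-27.671))/(-62.898 − (-27.671))
f_A = -20.729 / -35.227 = 0.5884

0.588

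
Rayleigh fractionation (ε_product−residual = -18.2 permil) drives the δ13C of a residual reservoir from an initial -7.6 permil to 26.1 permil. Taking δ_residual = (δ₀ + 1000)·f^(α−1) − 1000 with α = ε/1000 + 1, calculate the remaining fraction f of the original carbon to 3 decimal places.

α − 1 = ε/1000 = -0.0182
(δ_res + 1000)/(δ₀ + 1000) = (26.1 + 1000)/(-7.6 + 1000) = 1026.1/992.4 = 1.033958
f = 1.033958^(1/-0.0182) = exp(ln(1.033958)/-0.0182) = exp(0.03339/-0.0182)
f = exp(-1.8348) = 0.1596

0.160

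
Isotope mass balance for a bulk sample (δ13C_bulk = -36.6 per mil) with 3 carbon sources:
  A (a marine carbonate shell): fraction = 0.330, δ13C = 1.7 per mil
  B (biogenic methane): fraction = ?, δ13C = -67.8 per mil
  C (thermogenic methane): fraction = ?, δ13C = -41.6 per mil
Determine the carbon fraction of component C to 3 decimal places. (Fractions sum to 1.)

0.315

Let f_C and f_B be the unknown fractions; fractions sum to 1 so f_C + f_B = 0.670.
Mass balance: Σ fᵢ·δᵢ = δ_bulk ⇒ f_C·(-41.6) + f_B·(-67.8) = -36.6 − (0.561) = -37.161
Substitute f_B = 0.670 − f_C:
f_C·(-41.6 − -67.8) = -37.161 − 0.670×(-67.8) = 8.265
f_C = 8.265 / 26.2 = 0.3155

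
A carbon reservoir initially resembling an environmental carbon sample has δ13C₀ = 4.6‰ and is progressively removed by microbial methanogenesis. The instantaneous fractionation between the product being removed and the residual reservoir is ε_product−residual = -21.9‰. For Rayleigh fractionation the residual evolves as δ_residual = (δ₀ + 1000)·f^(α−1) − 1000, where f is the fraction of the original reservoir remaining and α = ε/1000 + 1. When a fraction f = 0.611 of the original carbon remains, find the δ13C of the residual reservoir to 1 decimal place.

15.5‰

Rayleigh residual: δ_res = (δ₀ + 1000)·f^(α−1) − 1000
α = ε/1000 + 1 = 0.97810, so α − 1 = -0.02190
f^(α−1) = 0.611^(-0.02190) = 1.010848
δ_res = (4.6 + 1000) × 1.010848 − 1000 = 1015.498 − 1000 = 15.50‰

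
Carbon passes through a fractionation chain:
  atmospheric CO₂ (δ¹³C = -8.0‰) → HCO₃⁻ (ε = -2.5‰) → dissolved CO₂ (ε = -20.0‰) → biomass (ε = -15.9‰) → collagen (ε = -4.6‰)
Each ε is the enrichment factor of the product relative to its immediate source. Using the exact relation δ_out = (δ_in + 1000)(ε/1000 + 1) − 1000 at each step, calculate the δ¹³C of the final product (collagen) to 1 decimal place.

-50.1‰

step 1: δ = (-8.00 + 1000)·(-2.5/1000 + 1) − 1000 = -10.48‰
step 2: δ = (-10.48 + 1000)·(-20.0/1000 + 1) − 1000 = -30.27‰
step 3: δ = (-30.27 + 1000)·(-15.9/1000 + 1) − 1000 = -45.69‰
step 4: δ = (-45.69 + 1000)·(-4.6/1000 + 1) − 1000 = -50.08‰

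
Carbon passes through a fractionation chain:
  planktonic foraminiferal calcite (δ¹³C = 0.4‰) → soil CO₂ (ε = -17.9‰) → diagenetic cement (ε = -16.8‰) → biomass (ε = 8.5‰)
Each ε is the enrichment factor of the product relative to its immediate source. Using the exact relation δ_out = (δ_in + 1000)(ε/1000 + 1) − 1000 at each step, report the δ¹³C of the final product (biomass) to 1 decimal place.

step 1: δ = (0.40 + 1000)·(-17.9/1000 + 1) − 1000 = -17.51‰
step 2: δ = (-17.51 + 1000)·(-16.8/1000 + 1) − 1000 = -34.01‰
step 3: δ = (-34.01 + 1000)·(8.5/1000 + 1) − 1000 = -25.80‰

-25.8‰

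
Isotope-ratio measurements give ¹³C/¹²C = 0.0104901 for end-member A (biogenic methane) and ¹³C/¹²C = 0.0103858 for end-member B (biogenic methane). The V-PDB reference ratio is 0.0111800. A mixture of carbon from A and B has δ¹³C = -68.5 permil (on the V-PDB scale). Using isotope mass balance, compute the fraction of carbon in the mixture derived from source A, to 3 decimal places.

δ_A = (0.0104901/0.0111800 − 1)×1000 = (0.938292 − 1)×1000 = -61.708 permil
δ_B = (0.0103858/0.0111800 − 1)×1000 = (0.928962 − 1)×1000 = -71.038 permil
f_A = (δ_mix − δ_B)/(δ_A − δ_B) = (-68.5 − (-71.038))/(-61.708 − (-71.038))
f_A = 2.538 / 9.329 = 0.2720

0.272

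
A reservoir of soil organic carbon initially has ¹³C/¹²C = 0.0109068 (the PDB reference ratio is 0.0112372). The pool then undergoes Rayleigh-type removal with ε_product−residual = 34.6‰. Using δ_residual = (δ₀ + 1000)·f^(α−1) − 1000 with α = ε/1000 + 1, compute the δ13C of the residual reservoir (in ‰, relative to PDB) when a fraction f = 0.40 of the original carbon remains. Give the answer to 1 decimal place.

-59.7‰

δ₀ = (0.0109068/0.0112372 − 1)×1000 = (0.970598 − 1)×1000 = -29.402‰
α − 1 = ε/1000 = 0.0346
f^(α−1) = 0.40^(0.0346) = 0.968794
δ_res = (-29.402 + 1000) × 0.968794 − 1000 = 940.309 − 1000 = -59.69‰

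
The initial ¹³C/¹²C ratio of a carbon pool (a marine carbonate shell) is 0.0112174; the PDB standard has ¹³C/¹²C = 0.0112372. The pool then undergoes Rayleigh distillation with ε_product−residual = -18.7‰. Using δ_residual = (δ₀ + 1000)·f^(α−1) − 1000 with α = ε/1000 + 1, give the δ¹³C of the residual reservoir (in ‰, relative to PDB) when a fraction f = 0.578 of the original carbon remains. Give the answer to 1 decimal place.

8.5‰

δ₀ = (0.0112174/0.0112372 − 1)×1000 = (0.998238 − 1)×1000 = -1.762‰
α − 1 = ε/1000 = -0.0187
f^(α−1) = 0.578^(-0.0187) = 1.010304
δ_res = (-1.762 + 1000) × 1.010304 − 1000 = 1008.524 − 1000 = 8.52‰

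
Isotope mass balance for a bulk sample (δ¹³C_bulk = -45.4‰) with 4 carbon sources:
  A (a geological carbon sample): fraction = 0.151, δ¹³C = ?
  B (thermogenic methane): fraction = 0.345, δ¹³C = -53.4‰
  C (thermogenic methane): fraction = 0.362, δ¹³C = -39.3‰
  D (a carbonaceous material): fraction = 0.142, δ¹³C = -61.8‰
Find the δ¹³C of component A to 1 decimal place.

-26.3‰

Isotope mass balance: δ_bulk = Σ fᵢ·δᵢ.
-45.4 = 0.151×δ_A + 0.345×(-53.4) + 0.362×(-39.3) + 0.142×(-61.8)
0.151·δ_A = -45.4 − (-41.425) = -3.975
δ_A = -3.975 / 0.151 = -26.32‰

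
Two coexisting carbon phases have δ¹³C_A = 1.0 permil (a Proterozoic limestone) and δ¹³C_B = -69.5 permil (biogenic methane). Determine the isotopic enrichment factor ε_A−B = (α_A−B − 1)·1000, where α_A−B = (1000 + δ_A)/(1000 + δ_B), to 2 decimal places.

75.77 permil

α_A−B = (1000 + 1.0) / (1000 + -69.5) = 1001.0 / 930.5 = 1.075766
ε_A−B = (1.075766 − 1) × 1000 = 75.766 permil
(The approximation ε ≈ δ_A − δ_B would give 70.5 permil.)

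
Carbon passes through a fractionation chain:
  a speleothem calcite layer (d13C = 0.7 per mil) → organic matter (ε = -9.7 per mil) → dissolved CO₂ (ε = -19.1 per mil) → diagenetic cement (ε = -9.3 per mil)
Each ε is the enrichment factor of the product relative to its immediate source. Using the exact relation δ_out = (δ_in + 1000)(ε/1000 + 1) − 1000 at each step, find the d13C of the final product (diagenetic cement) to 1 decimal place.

step 1: δ = (0.70 + 1000)·(-9.7/1000 + 1) − 1000 = -9.01 per mil
step 2: δ = (-9.01 + 1000)·(-19.1/1000 + 1) − 1000 = -27.93 per mil
step 3: δ = (-27.93 + 1000)·(-9.3/1000 + 1) − 1000 = -36.97 per mil

-37.0 per mil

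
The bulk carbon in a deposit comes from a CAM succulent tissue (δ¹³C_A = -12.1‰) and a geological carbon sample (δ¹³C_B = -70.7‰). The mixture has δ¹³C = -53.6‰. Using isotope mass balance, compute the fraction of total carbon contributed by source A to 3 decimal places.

0.292

δ_mix = f_A·δ_A + (1 − f_A)·δ_B  ⇒  f_A = (δ_mix − δ_B)/(δ_A − δ_B)
f_A = (-53.6 − (-70.7)) / (-12.1 − (-70.7))
f_A = 17.1 / 58.6 = 0.2918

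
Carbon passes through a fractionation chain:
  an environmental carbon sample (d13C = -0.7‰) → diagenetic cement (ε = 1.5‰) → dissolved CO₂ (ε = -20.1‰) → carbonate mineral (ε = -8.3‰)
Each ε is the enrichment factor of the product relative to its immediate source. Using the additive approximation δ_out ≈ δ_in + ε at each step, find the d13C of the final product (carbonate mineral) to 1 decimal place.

step 1: δ ≈ -0.7 + (1.5) = 0.8‰
step 2: δ ≈ 0.8 + (-20.1) = -19.3‰
step 3: δ ≈ -19.3 + (-8.3) = -27.6‰

-27.6‰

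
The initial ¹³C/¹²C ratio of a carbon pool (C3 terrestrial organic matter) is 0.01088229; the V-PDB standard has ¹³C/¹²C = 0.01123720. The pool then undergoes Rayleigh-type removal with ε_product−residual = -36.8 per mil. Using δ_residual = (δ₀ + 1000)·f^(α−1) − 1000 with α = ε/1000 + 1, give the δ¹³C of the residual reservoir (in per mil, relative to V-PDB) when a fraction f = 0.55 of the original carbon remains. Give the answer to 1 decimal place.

-10.0 per mil

δ₀ = (0.01088229/0.01123720 − 1)×1000 = (0.968417 − 1)×1000 = -31.583 per mil
α − 1 = ε/1000 = -0.0368
f^(α−1) = 0.55^(-0.0368) = 1.022244
δ_res = (-31.583 + 1000) × 1.022244 − 1000 = 989.958 − 1000 = -10.04 per mil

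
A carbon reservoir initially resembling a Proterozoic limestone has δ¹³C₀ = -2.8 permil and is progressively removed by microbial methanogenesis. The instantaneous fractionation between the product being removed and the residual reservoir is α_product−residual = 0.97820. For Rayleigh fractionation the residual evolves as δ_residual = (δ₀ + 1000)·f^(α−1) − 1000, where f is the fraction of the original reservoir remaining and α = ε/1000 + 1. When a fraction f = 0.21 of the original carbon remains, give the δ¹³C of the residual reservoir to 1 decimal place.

31.7 permil

Rayleigh residual: δ_res = (δ₀ + 1000)·f^(α−1) − 1000
α − 1 = -0.02180
f^(α−1) = 0.21^(-0.02180) = 1.034607
δ_res = (-2.8 + 1000) × 1.034607 − 1000 = 1031.711 − 1000 = 31.71 permil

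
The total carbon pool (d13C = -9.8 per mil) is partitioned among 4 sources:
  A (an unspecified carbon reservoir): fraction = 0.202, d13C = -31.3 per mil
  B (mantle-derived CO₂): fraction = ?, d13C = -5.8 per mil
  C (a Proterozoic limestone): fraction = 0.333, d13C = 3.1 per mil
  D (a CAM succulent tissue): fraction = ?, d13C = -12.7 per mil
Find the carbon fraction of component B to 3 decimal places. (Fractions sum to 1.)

Let f_B and f_D be the unknown fractions; fractions sum to 1 so f_B + f_D = 0.465.
Mass balance: Σ fᵢ·δᵢ = δ_bulk ⇒ f_B·(-5.8) + f_D·(-12.7) = -9.8 − (-5.290) = -4.510
Substitute f_D = 0.465 − f_B:
f_B·(-5.8 − -12.7) = -4.510 − 0.465×(-12.7) = 1.396
f_B = 1.396 / 6.9 = 0.2023

0.202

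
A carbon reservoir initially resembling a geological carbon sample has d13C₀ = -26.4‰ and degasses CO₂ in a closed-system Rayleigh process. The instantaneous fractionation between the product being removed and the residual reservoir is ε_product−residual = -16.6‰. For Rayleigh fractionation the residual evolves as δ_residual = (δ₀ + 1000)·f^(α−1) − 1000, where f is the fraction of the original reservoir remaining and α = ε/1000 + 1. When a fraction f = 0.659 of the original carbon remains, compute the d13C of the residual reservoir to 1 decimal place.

Rayleigh residual: δ_res = (δ₀ + 1000)·f^(α−1) − 1000
α = ε/1000 + 1 = 0.98340, so α − 1 = -0.01660
f^(α−1) = 0.659^(-0.01660) = 1.006947
δ_res = (-26.4 + 1000) × 1.006947 − 1000 = 980.363 − 1000 = -19.64‰

-19.6‰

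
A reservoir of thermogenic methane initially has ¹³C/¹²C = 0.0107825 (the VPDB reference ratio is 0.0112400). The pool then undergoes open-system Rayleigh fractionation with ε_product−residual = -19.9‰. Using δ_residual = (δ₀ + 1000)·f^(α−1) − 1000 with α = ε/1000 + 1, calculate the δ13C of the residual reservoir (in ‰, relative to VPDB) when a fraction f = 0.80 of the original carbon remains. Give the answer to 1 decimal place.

δ₀ = (0.0107825/0.0112400 − 1)×1000 = (0.959297 − 1)×1000 = -40.703‰
α − 1 = ε/1000 = -0.0199
f^(α−1) = 0.80^(-0.0199) = 1.004450
δ_res = (-40.703 + 1000) × 1.004450 − 1000 = 963.566 − 1000 = -36.43‰

-36.4‰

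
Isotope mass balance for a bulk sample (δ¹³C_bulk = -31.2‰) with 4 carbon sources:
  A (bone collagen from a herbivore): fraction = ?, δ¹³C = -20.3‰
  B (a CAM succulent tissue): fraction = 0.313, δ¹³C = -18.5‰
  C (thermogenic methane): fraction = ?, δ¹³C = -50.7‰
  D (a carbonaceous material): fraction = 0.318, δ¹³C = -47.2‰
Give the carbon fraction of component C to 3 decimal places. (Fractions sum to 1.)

0.096

Let f_C and f_A be the unknown fractions; fractions sum to 1 so f_C + f_A = 0.369.
Mass balance: Σ fᵢ·δᵢ = δ_bulk ⇒ f_C·(-50.7) + f_A·(-20.3) = -31.2 − (-20.800) = -10.400
Substitute f_A = 0.369 − f_C:
f_C·(-50.7 − -20.3) = -10.400 − 0.369×(-20.3) = -2.909
f_C = -2.909 / -30.4 = 0.0957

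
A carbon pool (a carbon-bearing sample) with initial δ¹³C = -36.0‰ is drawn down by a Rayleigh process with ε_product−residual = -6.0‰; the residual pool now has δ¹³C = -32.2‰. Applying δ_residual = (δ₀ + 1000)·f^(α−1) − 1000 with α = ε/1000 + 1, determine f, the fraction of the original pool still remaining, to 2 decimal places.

α − 1 = ε/1000 = -0.0060
(δ_res + 1000)/(δ₀ + 1000) = (-32.2 + 1000)/(-36.0 + 1000) = 967.8/964.0 = 1.003942
f = 1.003942^(1/-0.0060) = exp(ln(1.003942)/-0.0060) = exp(0.00393/-0.0060)
f = exp(-0.6557) = 0.5191

0.52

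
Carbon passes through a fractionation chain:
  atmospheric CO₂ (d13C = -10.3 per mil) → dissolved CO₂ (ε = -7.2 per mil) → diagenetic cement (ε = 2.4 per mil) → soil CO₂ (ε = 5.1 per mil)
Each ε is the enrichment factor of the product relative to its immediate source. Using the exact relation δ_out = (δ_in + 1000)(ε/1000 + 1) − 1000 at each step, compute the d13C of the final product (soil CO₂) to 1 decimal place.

-10.0 per mil

step 1: δ = (-10.30 + 1000)·(-7.2/1000 + 1) − 1000 = -17.43 per mil
step 2: δ = (-17.43 + 1000)·(2.4/1000 + 1) − 1000 = -15.07 per mil
step 3: δ = (-15.07 + 1000)·(5.1/1000 + 1) − 1000 = -10.04 per mil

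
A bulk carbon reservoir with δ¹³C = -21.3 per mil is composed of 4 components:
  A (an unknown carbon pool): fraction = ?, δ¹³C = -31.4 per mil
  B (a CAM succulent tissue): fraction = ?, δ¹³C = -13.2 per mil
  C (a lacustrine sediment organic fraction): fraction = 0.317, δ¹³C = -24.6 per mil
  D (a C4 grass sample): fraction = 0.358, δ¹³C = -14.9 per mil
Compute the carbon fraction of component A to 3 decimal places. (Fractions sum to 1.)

Let f_A and f_B be the unknown fractions; fractions sum to 1 so f_A + f_B = 0.325.
Mass balance: Σ fᵢ·δᵢ = δ_bulk ⇒ f_A·(-31.4) + f_B·(-13.2) = -21.3 − (-13.132) = -8.168
Substitute f_B = 0.325 − f_A:
f_A·(-31.4 − -13.2) = -8.168 − 0.325×(-13.2) = -3.878
f_A = -3.878 / -18.2 = 0.2131

0.213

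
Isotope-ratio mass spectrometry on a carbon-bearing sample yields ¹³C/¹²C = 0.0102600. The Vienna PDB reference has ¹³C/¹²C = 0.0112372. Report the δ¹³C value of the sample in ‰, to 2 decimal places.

δ¹³C = (R_sample / R_standard − 1) × 1000
R_sample / R_standard = 0.0102600 / 0.0112372 = 0.913039
δ¹³C = (0.913039 − 1) × 1000 = -86.961‰

-86.96‰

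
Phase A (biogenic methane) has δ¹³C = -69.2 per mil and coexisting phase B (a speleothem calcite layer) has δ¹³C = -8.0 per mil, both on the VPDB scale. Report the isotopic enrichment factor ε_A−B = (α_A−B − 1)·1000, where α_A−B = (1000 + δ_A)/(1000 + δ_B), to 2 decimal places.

α_A−B = (1000 + -69.2) / (1000 + -8.0) = 930.8 / 992.0 = 0.938306
ε_A−B = (0.938306 − 1) × 1000 = -61.694 per mil
(The approximation ε ≈ δ_A − δ_B would give -61.2 per mil.)

-61.69 per mil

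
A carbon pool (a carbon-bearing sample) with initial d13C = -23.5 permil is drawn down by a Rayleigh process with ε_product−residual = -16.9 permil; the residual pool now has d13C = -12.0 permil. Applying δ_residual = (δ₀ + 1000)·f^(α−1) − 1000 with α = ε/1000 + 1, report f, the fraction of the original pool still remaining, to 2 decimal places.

α − 1 = ε/1000 = -0.0169
(δ_res + 1000)/(δ₀ + 1000) = (-12.0 + 1000)/(-23.5 + 1000) = 988.0/976.5 = 1.011777
f = 1.011777^(1/-0.0169) = exp(ln(1.011777)/-0.0169) = exp(0.01171/-0.0169)
f = exp(-0.6928) = 0.5002

0.50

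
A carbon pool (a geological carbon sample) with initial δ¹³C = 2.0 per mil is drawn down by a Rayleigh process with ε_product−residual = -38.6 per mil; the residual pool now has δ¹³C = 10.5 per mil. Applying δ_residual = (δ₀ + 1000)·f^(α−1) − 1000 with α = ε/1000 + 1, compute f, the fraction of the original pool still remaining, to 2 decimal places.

0.80

α − 1 = ε/1000 = -0.0386
(δ_res + 1000)/(δ₀ + 1000) = (10.5 + 1000)/(2.0 + 1000) = 1010.5/1002.0 = 1.008483
f = 1.008483^(1/-0.0386) = exp(ln(1.008483)/-0.0386) = exp(0.00845/-0.0386)
f = exp(-0.2188) = 0.8034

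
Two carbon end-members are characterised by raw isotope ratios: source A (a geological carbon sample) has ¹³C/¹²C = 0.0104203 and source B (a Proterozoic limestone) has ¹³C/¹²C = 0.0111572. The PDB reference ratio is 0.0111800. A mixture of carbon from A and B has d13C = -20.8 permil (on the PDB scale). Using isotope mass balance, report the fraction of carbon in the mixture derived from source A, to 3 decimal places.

δ_A = (0.0104203/0.0111800 − 1)×1000 = (0.932048 − 1)×1000 = -67.952 permil
δ_B = (0.0111572/0.0111800 − 1)×1000 = (0.997961 − 1)×1000 = -2.039 permil
f_A = (δ_mix − δ_B)/(δ_A − δ_B) = (-20.8 − (-2.039))/(-67.952 − (-2.039))
f_A = -18.761 / -65.912 = 0.2846

0.285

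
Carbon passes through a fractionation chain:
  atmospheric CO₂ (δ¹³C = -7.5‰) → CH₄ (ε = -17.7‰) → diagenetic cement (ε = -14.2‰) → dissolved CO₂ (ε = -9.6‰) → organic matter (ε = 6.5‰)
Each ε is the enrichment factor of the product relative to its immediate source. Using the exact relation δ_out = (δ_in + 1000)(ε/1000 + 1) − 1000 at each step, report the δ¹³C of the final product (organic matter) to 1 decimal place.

step 1: δ = (-7.50 + 1000)·(-17.7/1000 + 1) − 1000 = -25.07‰
step 2: δ = (-25.07 + 1000)·(-14.2/1000 + 1) − 1000 = -38.91‰
step 3: δ = (-38.91 + 1000)·(-9.6/1000 + 1) − 1000 = -48.14‰
step 4: δ = (-48.14 + 1000)·(6.5/1000 + 1) − 1000 = -41.95‰

-42.0‰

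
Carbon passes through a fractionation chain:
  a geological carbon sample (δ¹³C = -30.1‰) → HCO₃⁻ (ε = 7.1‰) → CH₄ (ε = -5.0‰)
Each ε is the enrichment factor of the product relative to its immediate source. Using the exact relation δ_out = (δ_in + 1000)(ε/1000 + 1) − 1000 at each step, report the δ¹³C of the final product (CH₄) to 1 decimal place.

step 1: δ = (-30.10 + 1000)·(7.1/1000 + 1) − 1000 = -23.21‰
step 2: δ = (-23.21 + 1000)·(-5.0/1000 + 1) − 1000 = -28.10‰

-28.1‰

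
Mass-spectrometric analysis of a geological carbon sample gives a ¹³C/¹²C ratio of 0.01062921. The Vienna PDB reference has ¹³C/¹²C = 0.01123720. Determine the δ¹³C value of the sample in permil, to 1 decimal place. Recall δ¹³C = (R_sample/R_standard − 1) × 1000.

δ¹³C = (R_sample / R_standard − 1) × 1000
R_sample / R_standard = 0.01062921 / 0.01123720 = 0.945895
δ¹³C = (0.945895 − 1) × 1000 = -54.11 permil

-54.1 permil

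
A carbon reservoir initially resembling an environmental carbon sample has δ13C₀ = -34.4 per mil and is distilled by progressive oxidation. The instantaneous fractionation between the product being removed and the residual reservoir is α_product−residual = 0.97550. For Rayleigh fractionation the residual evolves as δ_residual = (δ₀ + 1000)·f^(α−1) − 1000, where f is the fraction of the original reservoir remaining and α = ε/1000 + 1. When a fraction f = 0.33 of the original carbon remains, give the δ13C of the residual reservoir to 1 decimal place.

-7.8 per mil

Rayleigh residual: δ_res = (δ₀ + 1000)·f^(α−1) − 1000
α − 1 = -0.02450
f^(α−1) = 0.33^(-0.02450) = 1.027534
δ_res = (-34.4 + 1000) × 1.027534 − 1000 = 992.187 − 1000 = -7.81 per mil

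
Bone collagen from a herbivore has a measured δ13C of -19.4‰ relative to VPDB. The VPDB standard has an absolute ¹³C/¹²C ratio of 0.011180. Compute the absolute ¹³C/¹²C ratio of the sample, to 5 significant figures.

0.010963

R_sample = R_standard × (δ13C/1000 + 1)
R_sample = 0.011180 × (-19.4/1000 + 1) = 0.011180 × 0.980600
R_sample = 0.0109631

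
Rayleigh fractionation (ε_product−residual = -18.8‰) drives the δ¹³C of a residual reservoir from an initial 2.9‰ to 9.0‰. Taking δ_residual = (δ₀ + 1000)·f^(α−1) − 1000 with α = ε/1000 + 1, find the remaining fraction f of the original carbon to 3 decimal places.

0.724

α − 1 = ε/1000 = -0.0188
(δ_res + 1000)/(δ₀ + 1000) = (9.0 + 1000)/(2.9 + 1000) = 1009.0/1002.9 = 1.006082
f = 1.006082^(1/-0.0188) = exp(ln(1.006082)/-0.0188) = exp(0.00606/-0.0188)
f = exp(-0.3225) = 0.7243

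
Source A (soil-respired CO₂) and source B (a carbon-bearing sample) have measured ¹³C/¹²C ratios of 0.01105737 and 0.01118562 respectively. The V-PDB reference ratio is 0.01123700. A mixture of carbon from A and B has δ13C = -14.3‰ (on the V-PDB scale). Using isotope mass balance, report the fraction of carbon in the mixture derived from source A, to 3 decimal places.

δ_A = (0.01105737/0.01123700 − 1)×1000 = (0.984014 − 1)×1000 = -15.986‰
δ_B = (0.01118562/0.01123700 − 1)×1000 = (0.995428 − 1)×1000 = -4.572‰
f_A = (δ_mix − δ_B)/(δ_A − δ_B) = (-14.3 − (-4.572))/(-15.986 − (-4.572))
f_A = -9.728 / -11.413 = 0.8523

0.852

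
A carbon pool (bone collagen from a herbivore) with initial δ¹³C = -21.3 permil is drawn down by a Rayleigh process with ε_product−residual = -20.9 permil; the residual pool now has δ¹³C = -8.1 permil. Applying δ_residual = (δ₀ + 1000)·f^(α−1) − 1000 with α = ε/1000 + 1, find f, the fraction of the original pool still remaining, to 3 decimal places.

0.527

α − 1 = ε/1000 = -0.0209
(δ_res + 1000)/(δ₀ + 1000) = (-8.1 + 1000)/(-21.3 + 1000) = 991.9/978.7 = 1.013487
f = 1.013487^(1/-0.0209) = exp(ln(1.013487)/-0.0209) = exp(0.01340/-0.0209)
f = exp(-0.6410) = 0.5268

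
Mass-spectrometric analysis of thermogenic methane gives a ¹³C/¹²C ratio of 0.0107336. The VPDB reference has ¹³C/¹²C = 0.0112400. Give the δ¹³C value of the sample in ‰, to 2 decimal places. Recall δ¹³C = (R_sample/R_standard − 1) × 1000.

-45.05‰

δ¹³C = (R_sample / R_standard − 1) × 1000
R_sample / R_standard = 0.0107336 / 0.0112400 = 0.954947
δ¹³C = (0.954947 − 1) × 1000 = -45.053‰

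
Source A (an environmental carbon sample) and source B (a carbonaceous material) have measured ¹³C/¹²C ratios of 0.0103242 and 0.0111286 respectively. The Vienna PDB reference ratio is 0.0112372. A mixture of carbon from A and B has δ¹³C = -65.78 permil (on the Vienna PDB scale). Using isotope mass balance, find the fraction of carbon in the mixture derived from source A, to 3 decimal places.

0.784

δ_A = (0.0103242/0.0112372 − 1)×1000 = (0.918752 − 1)×1000 = -81.248 permil
δ_B = (0.0111286/0.0112372 − 1)×1000 = (0.990336 − 1)×1000 = -9.664 permil
f_A = (δ_mix − δ_B)/(δ_A − δ_B) = (-65.78 − (-9.664))/(-81.248 − (-9.664))
f_A = -56.116 / -71.584 = 0.7839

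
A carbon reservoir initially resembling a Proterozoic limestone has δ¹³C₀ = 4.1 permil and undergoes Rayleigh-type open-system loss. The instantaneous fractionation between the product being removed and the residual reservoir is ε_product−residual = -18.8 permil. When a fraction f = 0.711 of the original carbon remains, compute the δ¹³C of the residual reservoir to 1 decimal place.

Rayleigh residual: δ_res = (δ₀ + 1000)·f^(α−1) − 1000
α = ε/1000 + 1 = 0.98120, so α − 1 = -0.01880
f^(α−1) = 0.711^(-0.01880) = 1.006433
δ_res = (4.1 + 1000) × 1.006433 − 1000 = 1010.559 − 1000 = 10.56 permil

10.6 permil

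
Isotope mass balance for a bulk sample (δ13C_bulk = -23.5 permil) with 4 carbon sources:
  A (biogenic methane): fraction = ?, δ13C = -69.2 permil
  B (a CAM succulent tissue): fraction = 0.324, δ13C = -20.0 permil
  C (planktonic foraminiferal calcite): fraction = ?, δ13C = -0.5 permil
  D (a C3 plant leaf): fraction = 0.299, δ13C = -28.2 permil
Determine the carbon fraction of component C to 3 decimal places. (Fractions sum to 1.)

0.255

Let f_C and f_A be the unknown fractions; fractions sum to 1 so f_C + f_A = 0.377.
Mass balance: Σ fᵢ·δᵢ = δ_bulk ⇒ f_C·(-0.5) + f_A·(-69.2) = -23.5 − (-14.912) = -8.588
Substitute f_A = 0.377 − f_C:
f_C·(-0.5 − -69.2) = -8.588 − 0.377×(-69.2) = 17.500
f_C = 17.500 / 68.7 = 0.2547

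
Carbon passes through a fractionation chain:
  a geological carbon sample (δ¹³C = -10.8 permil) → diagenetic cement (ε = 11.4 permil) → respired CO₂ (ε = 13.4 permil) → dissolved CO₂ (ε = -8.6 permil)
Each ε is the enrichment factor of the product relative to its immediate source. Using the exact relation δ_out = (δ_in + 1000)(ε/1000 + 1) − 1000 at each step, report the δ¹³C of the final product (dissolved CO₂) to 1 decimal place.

5.2 permil

step 1: δ = (-10.80 + 1000)·(11.4/1000 + 1) − 1000 = 0.48 permil
step 2: δ = (0.48 + 1000)·(13.4/1000 + 1) − 1000 = 13.88 permil
step 3: δ = (13.88 + 1000)·(-8.6/1000 + 1) − 1000 = 5.16 permil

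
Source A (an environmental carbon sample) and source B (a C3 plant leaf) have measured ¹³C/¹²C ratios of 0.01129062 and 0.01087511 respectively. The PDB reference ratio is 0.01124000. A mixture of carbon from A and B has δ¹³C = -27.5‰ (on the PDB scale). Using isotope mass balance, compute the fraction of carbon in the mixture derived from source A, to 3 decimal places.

δ_A = (0.01129062/0.01124000 − 1)×1000 = (1.004504 − 1)×1000 = 4.504‰
δ_B = (0.01087511/0.01124000 − 1)×1000 = (0.967536 − 1)×1000 = -32.464‰
f_A = (δ_mix − δ_B)/(δ_A − δ_B) = (-27.5 − (-32.464))/(4.504 − (-32.464))
f_A = 4.964 / 36.967 = 0.1343

0.134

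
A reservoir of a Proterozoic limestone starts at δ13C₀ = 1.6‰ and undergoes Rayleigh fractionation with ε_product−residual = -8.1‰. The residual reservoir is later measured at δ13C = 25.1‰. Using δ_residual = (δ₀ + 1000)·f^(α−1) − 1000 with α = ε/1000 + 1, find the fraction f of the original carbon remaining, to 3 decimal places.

α − 1 = ε/1000 = -0.0081
(δ_res + 1000)/(δ₀ + 1000) = (25.1 + 1000)/(1.6 + 1000) = 1025.1/1001.6 = 1.023462
f = 1.023462^(1/-0.0081) = exp(ln(1.023462)/-0.0081) = exp(0.02319/-0.0081)
f = exp(-2.8631) = 0.0571

0.057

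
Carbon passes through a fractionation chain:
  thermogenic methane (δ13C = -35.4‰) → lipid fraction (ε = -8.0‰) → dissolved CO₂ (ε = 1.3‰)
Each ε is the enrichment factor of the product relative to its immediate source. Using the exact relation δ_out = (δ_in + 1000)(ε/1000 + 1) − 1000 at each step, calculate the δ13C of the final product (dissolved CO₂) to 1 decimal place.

step 1: δ = (-35.40 + 1000)·(-8.0/1000 + 1) − 1000 = -43.12‰
step 2: δ = (-43.12 + 1000)·(1.3/1000 + 1) − 1000 = -41.87‰

-41.9‰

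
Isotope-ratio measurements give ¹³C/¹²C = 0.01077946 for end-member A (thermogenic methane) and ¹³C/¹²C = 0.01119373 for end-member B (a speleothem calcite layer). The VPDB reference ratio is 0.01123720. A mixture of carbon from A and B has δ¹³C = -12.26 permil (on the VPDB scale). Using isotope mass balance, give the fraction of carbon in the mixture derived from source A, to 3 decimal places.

δ_A = (0.01077946/0.01123720 − 1)×1000 = (0.959266 − 1)×1000 = -40.734 permil
δ_B = (0.01119373/0.01123720 − 1)×1000 = (0.996132 − 1)×1000 = -3.868 permil
f_A = (δ_mix − δ_B)/(δ_A − δ_B) = (-12.26 − (-3.868))/(-40.734 − (-3.868))
f_A = -8.392 / -36.866 = 0.2276

0.228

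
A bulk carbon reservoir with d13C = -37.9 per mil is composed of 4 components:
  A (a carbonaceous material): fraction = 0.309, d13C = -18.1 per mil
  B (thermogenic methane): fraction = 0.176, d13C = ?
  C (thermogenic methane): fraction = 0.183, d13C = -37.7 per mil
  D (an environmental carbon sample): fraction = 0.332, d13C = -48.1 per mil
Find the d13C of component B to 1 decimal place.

Isotope mass balance: δ_bulk = Σ fᵢ·δᵢ.
-37.9 = 0.309×(-18.1) + 0.176×δ_B + 0.183×(-37.7) + 0.332×(-48.1)
0.176·δ_B = -37.9 − (-28.461) = -9.439
δ_B = -9.439 / 0.176 = -53.63 per mil

-53.6 per mil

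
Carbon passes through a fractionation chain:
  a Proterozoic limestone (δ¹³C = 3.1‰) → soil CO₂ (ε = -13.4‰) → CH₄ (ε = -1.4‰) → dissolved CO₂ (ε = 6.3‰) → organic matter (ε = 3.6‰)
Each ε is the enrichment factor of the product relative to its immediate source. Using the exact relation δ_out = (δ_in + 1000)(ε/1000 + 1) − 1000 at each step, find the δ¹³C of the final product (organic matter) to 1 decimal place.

step 1: δ = (3.10 + 1000)·(-13.4/1000 + 1) − 1000 = -10.34‰
step 2: δ = (-10.34 + 1000)·(-1.4/1000 + 1) − 1000 = -11.73‰
step 3: δ = (-11.73 + 1000)·(6.3/1000 + 1) − 1000 = -5.50‰
step 4: δ = (-5.50 + 1000)·(3.6/1000 + 1) − 1000 = -1.92‰

-1.9‰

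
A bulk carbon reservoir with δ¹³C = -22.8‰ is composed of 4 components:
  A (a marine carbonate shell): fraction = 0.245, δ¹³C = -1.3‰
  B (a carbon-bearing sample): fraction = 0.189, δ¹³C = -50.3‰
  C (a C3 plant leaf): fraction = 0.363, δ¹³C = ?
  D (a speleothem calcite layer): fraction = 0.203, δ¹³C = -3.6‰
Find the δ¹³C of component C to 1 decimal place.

Isotope mass balance: δ_bulk = Σ fᵢ·δᵢ.
-22.8 = 0.245×(-1.3) + 0.189×(-50.3) + 0.363×δ_C + 0.203×(-3.6)
0.363·δ_C = -22.8 − (-10.556) = -12.244
δ_C = -12.244 / 0.363 = -33.73‰

-33.7‰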